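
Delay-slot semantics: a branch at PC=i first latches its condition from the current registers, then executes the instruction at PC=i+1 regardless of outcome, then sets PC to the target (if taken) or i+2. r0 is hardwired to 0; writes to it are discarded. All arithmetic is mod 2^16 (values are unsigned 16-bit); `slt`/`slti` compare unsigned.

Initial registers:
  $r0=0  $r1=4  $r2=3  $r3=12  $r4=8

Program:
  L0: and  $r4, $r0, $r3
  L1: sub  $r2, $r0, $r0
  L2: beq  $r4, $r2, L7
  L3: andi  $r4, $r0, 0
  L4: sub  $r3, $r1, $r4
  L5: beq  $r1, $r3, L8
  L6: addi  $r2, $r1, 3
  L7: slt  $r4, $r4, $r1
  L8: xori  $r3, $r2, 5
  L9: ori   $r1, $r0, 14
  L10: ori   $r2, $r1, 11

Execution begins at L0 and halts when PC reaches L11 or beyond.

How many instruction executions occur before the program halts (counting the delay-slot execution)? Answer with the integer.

  step pc=0: and  $r4, $r0, $r3  regs=(0,4,3,12,0)
  step pc=1: sub  $r2, $r0, $r0  regs=(0,4,0,12,0)
  step pc=2: beq  $r4, $r2, L7  cond=T  regs=(0,4,0,12,0)
  step pc=3: andi  $r4, $r0, 0  regs=(0,4,0,12,0)
  step pc=7: slt  $r4, $r4, $r1  regs=(0,4,0,12,1)
  step pc=8: xori  $r3, $r2, 5  regs=(0,4,0,5,1)
  step pc=9: ori   $r1, $r0, 14  regs=(0,14,0,5,1)
  step pc=10: ori   $r2, $r1, 11  regs=(0,14,15,5,1)

8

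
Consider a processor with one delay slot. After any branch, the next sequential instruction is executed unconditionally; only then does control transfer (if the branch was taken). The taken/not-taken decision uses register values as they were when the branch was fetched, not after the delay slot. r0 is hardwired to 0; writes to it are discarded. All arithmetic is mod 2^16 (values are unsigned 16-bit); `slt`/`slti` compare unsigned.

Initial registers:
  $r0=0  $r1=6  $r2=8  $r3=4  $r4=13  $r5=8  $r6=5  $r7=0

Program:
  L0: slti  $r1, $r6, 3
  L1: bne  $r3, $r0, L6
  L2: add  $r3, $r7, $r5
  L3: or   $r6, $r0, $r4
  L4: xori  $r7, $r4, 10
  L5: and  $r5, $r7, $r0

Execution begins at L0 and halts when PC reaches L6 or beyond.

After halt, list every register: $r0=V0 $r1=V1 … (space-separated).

  step pc=0: slti  $r1, $r6, 3  regs=(0,0,8,4,13,8,5,0)
  step pc=1: bne  $r3, $r0, L6  cond=T  regs=(0,0,8,4,13,8,5,0)
  step pc=2: add  $r3, $r7, $r5  regs=(0,0,8,8,13,8,5,0)

$r0=0 $r1=0 $r2=8 $r3=8 $r4=13 $r5=8 $r6=5 $r7=0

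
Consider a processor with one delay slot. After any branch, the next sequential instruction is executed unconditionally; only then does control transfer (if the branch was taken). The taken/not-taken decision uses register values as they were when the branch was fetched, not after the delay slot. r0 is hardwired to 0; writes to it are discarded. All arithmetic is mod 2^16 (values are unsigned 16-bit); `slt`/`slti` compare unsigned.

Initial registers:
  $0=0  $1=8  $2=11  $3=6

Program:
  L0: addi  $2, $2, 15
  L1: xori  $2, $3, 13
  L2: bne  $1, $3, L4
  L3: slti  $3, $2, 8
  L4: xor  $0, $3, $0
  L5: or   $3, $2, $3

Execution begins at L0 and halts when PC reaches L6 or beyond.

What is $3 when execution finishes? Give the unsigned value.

11

PC=0  addi  $2, $2, 15       | $0=0 $1=8 $2=26 $3=6
PC=1  xori  $2, $3, 13       | $0=0 $1=8 $2=11 $3=6
PC=2  bne  $1, $3, L4        | $0=0 $1=8 $2=11 $3=6  [TAKEN]
PC=3  slti  $3, $2, 8        | $0=0 $1=8 $2=11 $3=0
PC=4  xor  $0, $3, $0        | $0=0 $1=8 $2=11 $3=0
PC=5  or   $3, $2, $3        | $0=0 $1=8 $2=11 $3=11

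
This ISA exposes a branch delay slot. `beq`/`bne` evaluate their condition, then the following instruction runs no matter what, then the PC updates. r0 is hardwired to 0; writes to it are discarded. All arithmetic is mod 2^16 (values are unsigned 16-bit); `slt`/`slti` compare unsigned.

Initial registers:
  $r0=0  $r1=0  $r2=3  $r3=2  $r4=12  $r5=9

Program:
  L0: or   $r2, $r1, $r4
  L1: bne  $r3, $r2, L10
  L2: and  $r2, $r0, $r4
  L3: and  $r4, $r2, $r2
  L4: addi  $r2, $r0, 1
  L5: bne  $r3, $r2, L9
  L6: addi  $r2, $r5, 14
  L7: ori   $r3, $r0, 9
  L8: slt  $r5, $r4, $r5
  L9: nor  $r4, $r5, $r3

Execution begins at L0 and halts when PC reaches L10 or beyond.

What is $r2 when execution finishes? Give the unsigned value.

0

[0] or   $r2, $r1, $r4  →  {$r0:0, $r1:0, $r2:12, $r3:2, $r4:12, $r5:9}
[1] bne  $r3, $r2, L10  →  {$r0:0, $r1:0, $r2:12, $r3:2, $r4:12, $r5:9}  ⟨branch taken⟩
[2] and  $r2, $r0, $r4  →  {$r0:0, $r1:0, $r2:0, $r3:2, $r4:12, $r5:9}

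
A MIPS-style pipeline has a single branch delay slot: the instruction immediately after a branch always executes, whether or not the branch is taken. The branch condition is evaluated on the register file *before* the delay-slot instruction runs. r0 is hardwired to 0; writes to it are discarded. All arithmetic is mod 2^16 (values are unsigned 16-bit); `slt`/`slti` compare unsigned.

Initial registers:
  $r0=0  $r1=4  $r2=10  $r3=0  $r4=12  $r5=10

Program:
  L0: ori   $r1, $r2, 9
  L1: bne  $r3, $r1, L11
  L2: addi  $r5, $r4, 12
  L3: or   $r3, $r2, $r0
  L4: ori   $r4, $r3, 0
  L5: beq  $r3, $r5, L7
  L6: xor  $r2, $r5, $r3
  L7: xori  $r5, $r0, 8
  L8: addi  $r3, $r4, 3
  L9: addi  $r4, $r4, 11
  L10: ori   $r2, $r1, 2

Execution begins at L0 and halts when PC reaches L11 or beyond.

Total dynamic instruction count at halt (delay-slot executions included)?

[0] ori   $r1, $r2, 9  →  {$r0:0, $r1:11, $r2:10, $r3:0, $r4:12, $r5:10}
[1] bne  $r3, $r1, L11  →  {$r0:0, $r1:11, $r2:10, $r3:0, $r4:12, $r5:10}  ⟨branch taken⟩
[2] addi  $r5, $r4, 12  →  {$r0:0, $r1:11, $r2:10, $r3:0, $r4:12, $r5:24}

3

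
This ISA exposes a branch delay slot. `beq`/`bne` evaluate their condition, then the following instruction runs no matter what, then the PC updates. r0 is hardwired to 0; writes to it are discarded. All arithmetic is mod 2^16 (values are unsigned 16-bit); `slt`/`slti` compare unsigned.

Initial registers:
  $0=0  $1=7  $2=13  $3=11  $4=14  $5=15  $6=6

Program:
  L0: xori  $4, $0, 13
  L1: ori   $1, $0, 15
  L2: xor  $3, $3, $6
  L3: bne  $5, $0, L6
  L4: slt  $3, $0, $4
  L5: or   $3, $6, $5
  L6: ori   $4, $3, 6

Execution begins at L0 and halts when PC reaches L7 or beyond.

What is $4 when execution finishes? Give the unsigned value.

7

[0] xori  $4, $0, 13  →  {$0:0, $1:7, $2:13, $3:11, $4:13, $5:15, $6:6}
[1] ori   $1, $0, 15  →  {$0:0, $1:15, $2:13, $3:11, $4:13, $5:15, $6:6}
[2] xor  $3, $3, $6  →  {$0:0, $1:15, $2:13, $3:13, $4:13, $5:15, $6:6}
[3] bne  $5, $0, L6  →  {$0:0, $1:15, $2:13, $3:13, $4:13, $5:15, $6:6}  ⟨branch taken⟩
[4] slt  $3, $0, $4  →  {$0:0, $1:15, $2:13, $3:1, $4:13, $5:15, $6:6}
[6] ori   $4, $3, 6  →  {$0:0, $1:15, $2:13, $3:1, $4:7, $5:15, $6:6}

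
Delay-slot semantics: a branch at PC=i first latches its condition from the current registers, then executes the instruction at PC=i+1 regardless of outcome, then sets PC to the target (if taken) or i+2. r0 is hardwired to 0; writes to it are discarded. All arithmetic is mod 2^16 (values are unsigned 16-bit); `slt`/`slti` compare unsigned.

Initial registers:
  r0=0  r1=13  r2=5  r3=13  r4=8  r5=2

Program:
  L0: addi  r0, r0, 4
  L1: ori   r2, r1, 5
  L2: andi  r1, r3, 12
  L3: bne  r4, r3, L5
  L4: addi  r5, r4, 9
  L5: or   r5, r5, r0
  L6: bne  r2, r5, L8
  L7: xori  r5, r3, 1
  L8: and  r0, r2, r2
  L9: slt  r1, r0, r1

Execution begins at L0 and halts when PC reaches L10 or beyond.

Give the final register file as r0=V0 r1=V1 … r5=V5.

PC=0  addi  r0, r0, 4        | r0=0 r1=13 r2=5 r3=13 r4=8 r5=2
PC=1  ori   r2, r1, 5        | r0=0 r1=13 r2=13 r3=13 r4=8 r5=2
PC=2  andi  r1, r3, 12       | r0=0 r1=12 r2=13 r3=13 r4=8 r5=2
PC=3  bne  r4, r3, L5        | r0=0 r1=12 r2=13 r3=13 r4=8 r5=2  [TAKEN]
PC=4  addi  r5, r4, 9        | r0=0 r1=12 r2=13 r3=13 r4=8 r5=17
PC=5  or   r5, r5, r0        | r0=0 r1=12 r2=13 r3=13 r4=8 r5=17
PC=6  bne  r2, r5, L8        | r0=0 r1=12 r2=13 r3=13 r4=8 r5=17  [TAKEN]
PC=7  xori  r5, r3, 1        | r0=0 r1=12 r2=13 r3=13 r4=8 r5=12
PC=8  and  r0, r2, r2        | r0=0 r1=12 r2=13 r3=13 r4=8 r5=12
PC=9  slt  r1, r0, r1        | r0=0 r1=1 r2=13 r3=13 r4=8 r5=12

r0=0 r1=1 r2=13 r3=13 r4=8 r5=12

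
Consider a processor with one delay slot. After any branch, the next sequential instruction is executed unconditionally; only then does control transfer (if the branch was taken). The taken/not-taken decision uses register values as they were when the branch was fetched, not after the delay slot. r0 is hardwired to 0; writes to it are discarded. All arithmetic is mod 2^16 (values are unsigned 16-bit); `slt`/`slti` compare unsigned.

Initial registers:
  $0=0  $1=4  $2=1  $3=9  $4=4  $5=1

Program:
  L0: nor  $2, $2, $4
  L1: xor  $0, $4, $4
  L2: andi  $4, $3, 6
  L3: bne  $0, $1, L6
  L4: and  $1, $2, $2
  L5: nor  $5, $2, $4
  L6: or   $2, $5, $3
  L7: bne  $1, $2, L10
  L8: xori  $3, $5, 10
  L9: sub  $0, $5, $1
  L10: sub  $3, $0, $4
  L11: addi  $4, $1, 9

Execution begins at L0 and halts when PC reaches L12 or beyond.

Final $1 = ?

  step pc=0: nor  $2, $2, $4  regs=(0,4,65530,9,4,1)
  step pc=1: xor  $0, $4, $4  regs=(0,4,65530,9,4,1)
  step pc=2: andi  $4, $3, 6  regs=(0,4,65530,9,0,1)
  step pc=3: bne  $0, $1, L6  cond=T  regs=(0,4,65530,9,0,1)
  step pc=4: and  $1, $2, $2  regs=(0,65530,65530,9,0,1)
  step pc=6: or   $2, $5, $3  regs=(0,65530,9,9,0,1)
  step pc=7: bne  $1, $2, L10  cond=T  regs=(0,65530,9,9,0,1)
  step pc=8: xori  $3, $5, 10  regs=(0,65530,9,11,0,1)
  step pc=10: sub  $3, $0, $4  regs=(0,65530,9,0,0,1)
  step pc=11: addi  $4, $1, 9  regs=(0,65530,9,0,3,1)

65530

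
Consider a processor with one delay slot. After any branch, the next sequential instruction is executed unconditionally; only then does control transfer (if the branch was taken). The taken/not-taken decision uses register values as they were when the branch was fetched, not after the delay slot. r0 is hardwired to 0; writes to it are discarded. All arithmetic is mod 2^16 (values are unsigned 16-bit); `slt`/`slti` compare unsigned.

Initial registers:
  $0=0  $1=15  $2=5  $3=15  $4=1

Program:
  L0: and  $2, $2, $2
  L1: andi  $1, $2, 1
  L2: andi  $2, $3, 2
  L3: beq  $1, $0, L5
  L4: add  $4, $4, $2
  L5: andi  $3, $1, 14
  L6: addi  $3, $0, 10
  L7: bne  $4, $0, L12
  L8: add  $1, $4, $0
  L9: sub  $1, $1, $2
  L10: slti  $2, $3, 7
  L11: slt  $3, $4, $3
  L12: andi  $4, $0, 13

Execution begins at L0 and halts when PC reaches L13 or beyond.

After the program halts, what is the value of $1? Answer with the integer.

[0] and  $2, $2, $2  →  {$0:0, $1:15, $2:5, $3:15, $4:1}
[1] andi  $1, $2, 1  →  {$0:0, $1:1, $2:5, $3:15, $4:1}
[2] andi  $2, $3, 2  →  {$0:0, $1:1, $2:2, $3:15, $4:1}
[3] beq  $1, $0, L5  →  {$0:0, $1:1, $2:2, $3:15, $4:1}  ⟨branch fallthrough⟩
[4] add  $4, $4, $2  →  {$0:0, $1:1, $2:2, $3:15, $4:3}
[5] andi  $3, $1, 14  →  {$0:0, $1:1, $2:2, $3:0, $4:3}
[6] addi  $3, $0, 10  →  {$0:0, $1:1, $2:2, $3:10, $4:3}
[7] bne  $4, $0, L12  →  {$0:0, $1:1, $2:2, $3:10, $4:3}  ⟨branch taken⟩
[8] add  $1, $4, $0  →  {$0:0, $1:3, $2:2, $3:10, $4:3}
[12] andi  $4, $0, 13  →  {$0:0, $1:3, $2:2, $3:10, $4:0}

3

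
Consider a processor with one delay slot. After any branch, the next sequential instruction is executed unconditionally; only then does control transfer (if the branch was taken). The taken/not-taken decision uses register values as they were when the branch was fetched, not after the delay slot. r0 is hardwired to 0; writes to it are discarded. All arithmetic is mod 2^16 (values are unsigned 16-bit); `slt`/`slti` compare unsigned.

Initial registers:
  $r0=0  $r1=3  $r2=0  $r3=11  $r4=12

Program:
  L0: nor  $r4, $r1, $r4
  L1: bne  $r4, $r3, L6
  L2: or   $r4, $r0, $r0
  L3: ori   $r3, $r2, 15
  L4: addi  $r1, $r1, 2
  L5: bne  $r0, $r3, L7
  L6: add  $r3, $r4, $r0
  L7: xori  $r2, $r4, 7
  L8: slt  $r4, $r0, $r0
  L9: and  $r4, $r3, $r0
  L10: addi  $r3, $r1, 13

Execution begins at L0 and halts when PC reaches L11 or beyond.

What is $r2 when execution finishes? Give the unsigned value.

7

[0] nor  $r4, $r1, $r4  →  {$r0:0, $r1:3, $r2:0, $r3:11, $r4:65520}
[1] bne  $r4, $r3, L6  →  {$r0:0, $r1:3, $r2:0, $r3:11, $r4:65520}  ⟨branch taken⟩
[2] or   $r4, $r0, $r0  →  {$r0:0, $r1:3, $r2:0, $r3:11, $r4:0}
[6] add  $r3, $r4, $r0  →  {$r0:0, $r1:3, $r2:0, $r3:0, $r4:0}
[7] xori  $r2, $r4, 7  →  {$r0:0, $r1:3, $r2:7, $r3:0, $r4:0}
[8] slt  $r4, $r0, $r0  →  {$r0:0, $r1:3, $r2:7, $r3:0, $r4:0}
[9] and  $r4, $r3, $r0  →  {$r0:0, $r1:3, $r2:7, $r3:0, $r4:0}
[10] addi  $r3, $r1, 13  →  {$r0:0, $r1:3, $r2:7, $r3:16, $r4:0}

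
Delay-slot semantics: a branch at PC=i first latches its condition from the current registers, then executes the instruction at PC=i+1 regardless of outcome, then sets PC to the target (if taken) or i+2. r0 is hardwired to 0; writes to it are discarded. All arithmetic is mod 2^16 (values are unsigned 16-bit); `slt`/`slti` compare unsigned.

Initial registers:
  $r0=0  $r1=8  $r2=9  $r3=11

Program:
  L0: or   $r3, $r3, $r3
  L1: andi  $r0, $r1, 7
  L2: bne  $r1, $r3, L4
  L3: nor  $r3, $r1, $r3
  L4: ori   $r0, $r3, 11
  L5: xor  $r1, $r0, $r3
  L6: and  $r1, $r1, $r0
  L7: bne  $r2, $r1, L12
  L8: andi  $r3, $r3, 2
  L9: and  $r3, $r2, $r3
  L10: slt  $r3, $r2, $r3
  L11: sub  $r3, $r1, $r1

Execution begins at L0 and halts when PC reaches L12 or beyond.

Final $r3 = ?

PC=0  or   $r3, $r3, $r3     | $r0=0 $r1=8 $r2=9 $r3=11
PC=1  andi  $r0, $r1, 7      | $r0=0 $r1=8 $r2=9 $r3=11
PC=2  bne  $r1, $r3, L4      | $r0=0 $r1=8 $r2=9 $r3=11  [TAKEN]
PC=3  nor  $r3, $r1, $r3     | $r0=0 $r1=8 $r2=9 $r3=65524
PC=4  ori   $r0, $r3, 11     | $r0=0 $r1=8 $r2=9 $r3=65524
PC=5  xor  $r1, $r0, $r3     | $r0=0 $r1=65524 $r2=9 $r3=65524
PC=6  and  $r1, $r1, $r0     | $r0=0 $r1=0 $r2=9 $r3=65524
PC=7  bne  $r2, $r1, L12     | $r0=0 $r1=0 $r2=9 $r3=65524  [TAKEN]
PC=8  andi  $r3, $r3, 2      | $r0=0 $r1=0 $r2=9 $r3=0

0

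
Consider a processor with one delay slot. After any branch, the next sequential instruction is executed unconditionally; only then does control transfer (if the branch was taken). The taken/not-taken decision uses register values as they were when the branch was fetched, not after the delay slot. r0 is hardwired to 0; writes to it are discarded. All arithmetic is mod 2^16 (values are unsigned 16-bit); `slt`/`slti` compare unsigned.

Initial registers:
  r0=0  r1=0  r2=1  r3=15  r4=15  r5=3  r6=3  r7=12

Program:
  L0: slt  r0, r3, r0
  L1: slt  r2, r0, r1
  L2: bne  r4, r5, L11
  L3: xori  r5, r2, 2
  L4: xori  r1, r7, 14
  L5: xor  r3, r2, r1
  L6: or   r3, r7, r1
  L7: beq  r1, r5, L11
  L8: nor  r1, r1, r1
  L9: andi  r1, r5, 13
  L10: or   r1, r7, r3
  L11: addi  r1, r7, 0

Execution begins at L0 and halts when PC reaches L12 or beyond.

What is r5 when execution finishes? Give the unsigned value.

  step pc=0: slt  r0, r3, r0  regs=(0,0,1,15,15,3,3,12)
  step pc=1: slt  r2, r0, r1  regs=(0,0,0,15,15,3,3,12)
  step pc=2: bne  r4, r5, L11  cond=T  regs=(0,0,0,15,15,3,3,12)
  step pc=3: xori  r5, r2, 2  regs=(0,0,0,15,15,2,3,12)
  step pc=11: addi  r1, r7, 0  regs=(0,12,0,15,15,2,3,12)

2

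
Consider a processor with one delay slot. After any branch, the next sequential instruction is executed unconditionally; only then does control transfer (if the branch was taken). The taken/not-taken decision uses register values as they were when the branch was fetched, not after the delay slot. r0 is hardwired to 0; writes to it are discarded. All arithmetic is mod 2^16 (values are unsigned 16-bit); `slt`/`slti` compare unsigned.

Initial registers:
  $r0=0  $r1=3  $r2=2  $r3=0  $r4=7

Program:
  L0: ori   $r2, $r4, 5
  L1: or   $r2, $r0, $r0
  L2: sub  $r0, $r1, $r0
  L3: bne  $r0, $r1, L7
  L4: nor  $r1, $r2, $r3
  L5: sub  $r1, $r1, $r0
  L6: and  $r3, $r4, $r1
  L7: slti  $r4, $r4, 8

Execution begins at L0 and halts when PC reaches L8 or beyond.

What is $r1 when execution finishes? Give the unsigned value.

[0] ori   $r2, $r4, 5  →  {$r0:0, $r1:3, $r2:7, $r3:0, $r4:7}
[1] or   $r2, $r0, $r0  →  {$r0:0, $r1:3, $r2:0, $r3:0, $r4:7}
[2] sub  $r0, $r1, $r0  →  {$r0:0, $r1:3, $r2:0, $r3:0, $r4:7}
[3] bne  $r0, $r1, L7  →  {$r0:0, $r1:3, $r2:0, $r3:0, $r4:7}  ⟨branch taken⟩
[4] nor  $r1, $r2, $r3  →  {$r0:0, $r1:65535, $r2:0, $r3:0, $r4:7}
[7] slti  $r4, $r4, 8  →  {$r0:0, $r1:65535, $r2:0, $r3:0, $r4:1}

65535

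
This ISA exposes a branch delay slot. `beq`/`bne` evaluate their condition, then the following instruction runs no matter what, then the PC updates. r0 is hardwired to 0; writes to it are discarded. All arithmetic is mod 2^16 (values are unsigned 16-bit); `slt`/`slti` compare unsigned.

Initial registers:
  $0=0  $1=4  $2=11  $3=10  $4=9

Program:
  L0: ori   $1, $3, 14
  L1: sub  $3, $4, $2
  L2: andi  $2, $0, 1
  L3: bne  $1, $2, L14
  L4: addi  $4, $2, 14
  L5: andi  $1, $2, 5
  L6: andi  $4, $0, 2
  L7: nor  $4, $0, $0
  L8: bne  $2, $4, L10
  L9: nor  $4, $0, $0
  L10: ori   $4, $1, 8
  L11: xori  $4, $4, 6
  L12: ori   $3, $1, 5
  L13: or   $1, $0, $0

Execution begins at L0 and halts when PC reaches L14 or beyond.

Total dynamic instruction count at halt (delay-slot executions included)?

[0] ori   $1, $3, 14  →  {$0:0, $1:14, $2:11, $3:10, $4:9}
[1] sub  $3, $4, $2  →  {$0:0, $1:14, $2:11, $3:65534, $4:9}
[2] andi  $2, $0, 1  →  {$0:0, $1:14, $2:0, $3:65534, $4:9}
[3] bne  $1, $2, L14  →  {$0:0, $1:14, $2:0, $3:65534, $4:9}  ⟨branch taken⟩
[4] addi  $4, $2, 14  →  {$0:0, $1:14, $2:0, $3:65534, $4:14}

5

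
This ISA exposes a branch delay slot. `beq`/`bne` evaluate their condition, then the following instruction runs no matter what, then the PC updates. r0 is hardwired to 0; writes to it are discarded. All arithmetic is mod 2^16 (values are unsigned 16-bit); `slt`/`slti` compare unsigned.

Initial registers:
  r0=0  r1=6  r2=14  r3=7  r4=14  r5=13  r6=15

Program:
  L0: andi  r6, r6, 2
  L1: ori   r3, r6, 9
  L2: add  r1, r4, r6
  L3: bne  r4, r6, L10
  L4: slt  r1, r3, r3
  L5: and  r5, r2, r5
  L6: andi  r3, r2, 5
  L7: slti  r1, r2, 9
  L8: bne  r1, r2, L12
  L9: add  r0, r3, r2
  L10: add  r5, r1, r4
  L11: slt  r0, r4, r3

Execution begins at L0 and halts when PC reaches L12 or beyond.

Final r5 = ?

14

PC=0  andi  r6, r6, 2        | r0=0 r1=6 r2=14 r3=7 r4=14 r5=13 r6=2
PC=1  ori   r3, r6, 9        | r0=0 r1=6 r2=14 r3=11 r4=14 r5=13 r6=2
PC=2  add  r1, r4, r6        | r0=0 r1=16 r2=14 r3=11 r4=14 r5=13 r6=2
PC=3  bne  r4, r6, L10       | r0=0 r1=16 r2=14 r3=11 r4=14 r5=13 r6=2  [TAKEN]
PC=4  slt  r1, r3, r3        | r0=0 r1=0 r2=14 r3=11 r4=14 r5=13 r6=2
PC=10 add  r5, r1, r4        | r0=0 r1=0 r2=14 r3=11 r4=14 r5=14 r6=2
PC=11 slt  r0, r4, r3        | r0=0 r1=0 r2=14 r3=11 r4=14 r5=14 r6=2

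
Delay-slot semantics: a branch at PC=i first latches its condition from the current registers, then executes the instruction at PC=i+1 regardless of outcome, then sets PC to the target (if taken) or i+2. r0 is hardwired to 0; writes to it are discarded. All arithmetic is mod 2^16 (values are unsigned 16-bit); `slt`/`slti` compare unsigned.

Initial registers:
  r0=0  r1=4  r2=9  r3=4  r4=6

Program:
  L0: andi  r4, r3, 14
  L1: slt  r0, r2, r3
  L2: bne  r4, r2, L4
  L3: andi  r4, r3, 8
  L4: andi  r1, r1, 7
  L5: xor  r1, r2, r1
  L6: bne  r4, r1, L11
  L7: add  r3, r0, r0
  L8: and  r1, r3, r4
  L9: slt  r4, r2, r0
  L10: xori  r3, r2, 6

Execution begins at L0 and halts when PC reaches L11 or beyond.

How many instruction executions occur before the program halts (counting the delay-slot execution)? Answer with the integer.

8

[0] andi  r4, r3, 14  →  {r0:0, r1:4, r2:9, r3:4, r4:4}
[1] slt  r0, r2, r3  →  {r0:0, r1:4, r2:9, r3:4, r4:4}
[2] bne  r4, r2, L4  →  {r0:0, r1:4, r2:9, r3:4, r4:4}  ⟨branch taken⟩
[3] andi  r4, r3, 8  →  {r0:0, r1:4, r2:9, r3:4, r4:0}
[4] andi  r1, r1, 7  →  {r0:0, r1:4, r2:9, r3:4, r4:0}
[5] xor  r1, r2, r1  →  {r0:0, r1:13, r2:9, r3:4, r4:0}
[6] bne  r4, r1, L11  →  {r0:0, r1:13, r2:9, r3:4, r4:0}  ⟨branch taken⟩
[7] add  r3, r0, r0  →  {r0:0, r1:13, r2:9, r3:0, r4:0}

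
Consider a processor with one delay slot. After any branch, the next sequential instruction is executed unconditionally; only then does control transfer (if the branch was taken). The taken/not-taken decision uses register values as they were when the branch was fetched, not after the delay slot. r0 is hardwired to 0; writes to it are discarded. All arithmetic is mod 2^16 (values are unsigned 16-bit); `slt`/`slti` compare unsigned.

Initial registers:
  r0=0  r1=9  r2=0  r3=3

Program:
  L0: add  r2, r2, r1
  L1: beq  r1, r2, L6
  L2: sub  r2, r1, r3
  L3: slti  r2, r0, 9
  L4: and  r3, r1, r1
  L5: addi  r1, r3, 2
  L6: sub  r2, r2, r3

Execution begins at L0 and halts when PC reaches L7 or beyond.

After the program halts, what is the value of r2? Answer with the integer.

#0 add  r2, r2, r1 ; 0/9/9/3
#1 beq  r1, r2, L6 ; 0/9/9/3 ; →target
#2 sub  r2, r1, r3 ; 0/9/6/3
#6 sub  r2, r2, r3 ; 0/9/3/3

3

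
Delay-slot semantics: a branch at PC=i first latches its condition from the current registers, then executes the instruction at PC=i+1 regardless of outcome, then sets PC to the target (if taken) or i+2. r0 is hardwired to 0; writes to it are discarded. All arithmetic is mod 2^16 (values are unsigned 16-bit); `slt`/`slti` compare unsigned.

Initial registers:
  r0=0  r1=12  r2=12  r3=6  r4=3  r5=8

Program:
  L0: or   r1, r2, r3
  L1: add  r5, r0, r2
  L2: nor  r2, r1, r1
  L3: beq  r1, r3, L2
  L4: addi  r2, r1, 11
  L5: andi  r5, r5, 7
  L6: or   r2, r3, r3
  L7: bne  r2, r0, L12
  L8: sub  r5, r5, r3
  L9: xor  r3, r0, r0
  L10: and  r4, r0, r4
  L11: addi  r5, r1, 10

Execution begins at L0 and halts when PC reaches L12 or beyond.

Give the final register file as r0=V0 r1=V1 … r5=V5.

r0=0 r1=14 r2=6 r3=6 r4=3 r5=65534

  step pc=0: or   r1, r2, r3  regs=(0,14,12,6,3,8)
  step pc=1: add  r5, r0, r2  regs=(0,14,12,6,3,12)
  step pc=2: nor  r2, r1, r1  regs=(0,14,65521,6,3,12)
  step pc=3: beq  r1, r3, L2  cond=F  regs=(0,14,65521,6,3,12)
  step pc=4: addi  r2, r1, 11  regs=(0,14,25,6,3,12)
  step pc=5: andi  r5, r5, 7  regs=(0,14,25,6,3,4)
  step pc=6: or   r2, r3, r3  regs=(0,14,6,6,3,4)
  step pc=7: bne  r2, r0, L12  cond=T  regs=(0,14,6,6,3,4)
  step pc=8: sub  r5, r5, r3  regs=(0,14,6,6,3,65534)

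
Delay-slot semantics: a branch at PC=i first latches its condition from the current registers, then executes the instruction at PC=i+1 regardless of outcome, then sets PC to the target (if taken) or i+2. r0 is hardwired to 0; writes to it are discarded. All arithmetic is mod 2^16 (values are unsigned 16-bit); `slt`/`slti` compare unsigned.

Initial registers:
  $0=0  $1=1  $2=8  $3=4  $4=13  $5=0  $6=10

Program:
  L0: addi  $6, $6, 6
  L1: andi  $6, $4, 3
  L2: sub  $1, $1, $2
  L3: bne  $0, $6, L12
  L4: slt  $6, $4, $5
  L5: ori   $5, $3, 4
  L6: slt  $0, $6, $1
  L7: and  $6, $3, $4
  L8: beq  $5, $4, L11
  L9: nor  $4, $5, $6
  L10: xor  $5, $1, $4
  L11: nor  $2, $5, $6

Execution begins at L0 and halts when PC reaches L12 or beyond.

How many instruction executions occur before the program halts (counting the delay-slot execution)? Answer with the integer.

[0] addi  $6, $6, 6  →  {$0:0, $1:1, $2:8, $3:4, $4:13, $5:0, $6:16}
[1] andi  $6, $4, 3  →  {$0:0, $1:1, $2:8, $3:4, $4:13, $5:0, $6:1}
[2] sub  $1, $1, $2  →  {$0:0, $1:65529, $2:8, $3:4, $4:13, $5:0, $6:1}
[3] bne  $0, $6, L12  →  {$0:0, $1:65529, $2:8, $3:4, $4:13, $5:0, $6:1}  ⟨branch taken⟩
[4] slt  $6, $4, $5  →  {$0:0, $1:65529, $2:8, $3:4, $4:13, $5:0, $6:0}

5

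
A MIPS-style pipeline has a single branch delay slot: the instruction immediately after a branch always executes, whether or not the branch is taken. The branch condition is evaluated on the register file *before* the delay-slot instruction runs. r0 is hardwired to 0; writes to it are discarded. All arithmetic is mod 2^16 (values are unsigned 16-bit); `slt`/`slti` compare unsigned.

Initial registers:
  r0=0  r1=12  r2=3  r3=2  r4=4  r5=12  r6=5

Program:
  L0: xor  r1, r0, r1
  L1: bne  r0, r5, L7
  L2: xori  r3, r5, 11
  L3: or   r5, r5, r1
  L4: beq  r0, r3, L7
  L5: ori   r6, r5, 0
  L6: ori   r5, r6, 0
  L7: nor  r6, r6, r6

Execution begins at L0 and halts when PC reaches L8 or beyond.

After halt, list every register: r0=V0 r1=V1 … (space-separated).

PC=0  xor  r1, r0, r1        | r0=0 r1=12 r2=3 r3=2 r4=4 r5=12 r6=5
PC=1  bne  r0, r5, L7        | r0=0 r1=12 r2=3 r3=2 r4=4 r5=12 r6=5  [TAKEN]
PC=2  xori  r3, r5, 11       | r0=0 r1=12 r2=3 r3=7 r4=4 r5=12 r6=5
PC=7  nor  r6, r6, r6        | r0=0 r1=12 r2=3 r3=7 r4=4 r5=12 r6=65530

r0=0 r1=12 r2=3 r3=7 r4=4 r5=12 r6=65530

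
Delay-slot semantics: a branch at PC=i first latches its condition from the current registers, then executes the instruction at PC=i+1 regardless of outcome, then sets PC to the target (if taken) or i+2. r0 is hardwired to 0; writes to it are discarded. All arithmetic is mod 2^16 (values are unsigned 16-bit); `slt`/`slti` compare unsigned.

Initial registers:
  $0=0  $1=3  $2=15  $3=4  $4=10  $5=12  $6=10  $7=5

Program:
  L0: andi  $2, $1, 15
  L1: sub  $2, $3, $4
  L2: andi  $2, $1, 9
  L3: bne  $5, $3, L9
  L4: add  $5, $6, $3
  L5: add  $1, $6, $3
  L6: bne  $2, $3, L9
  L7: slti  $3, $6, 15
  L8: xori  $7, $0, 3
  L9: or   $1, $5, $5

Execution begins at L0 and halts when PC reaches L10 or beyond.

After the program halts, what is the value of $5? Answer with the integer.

#0 andi  $2, $1, 15 ; 0/3/3/4/10/12/10/5
#1 sub  $2, $3, $4 ; 0/3/65530/4/10/12/10/5
#2 andi  $2, $1, 9 ; 0/3/1/4/10/12/10/5
#3 bne  $5, $3, L9 ; 0/3/1/4/10/12/10/5 ; →target
#4 add  $5, $6, $3 ; 0/3/1/4/10/14/10/5
#9 or   $1, $5, $5 ; 0/14/1/4/10/14/10/5

14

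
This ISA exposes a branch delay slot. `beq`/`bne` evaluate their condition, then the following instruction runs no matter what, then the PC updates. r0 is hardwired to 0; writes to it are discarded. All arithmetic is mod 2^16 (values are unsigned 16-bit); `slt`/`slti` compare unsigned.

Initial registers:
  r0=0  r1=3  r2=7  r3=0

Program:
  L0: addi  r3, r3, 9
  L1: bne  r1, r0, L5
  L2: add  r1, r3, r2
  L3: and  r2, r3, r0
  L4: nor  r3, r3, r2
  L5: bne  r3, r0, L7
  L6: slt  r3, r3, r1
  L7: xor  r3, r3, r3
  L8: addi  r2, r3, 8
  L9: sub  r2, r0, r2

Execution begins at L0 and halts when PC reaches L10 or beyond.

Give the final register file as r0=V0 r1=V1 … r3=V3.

[0] addi  r3, r3, 9  →  {r0:0, r1:3, r2:7, r3:9}
[1] bne  r1, r0, L5  →  {r0:0, r1:3, r2:7, r3:9}  ⟨branch taken⟩
[2] add  r1, r3, r2  →  {r0:0, r1:16, r2:7, r3:9}
[5] bne  r3, r0, L7  →  {r0:0, r1:16, r2:7, r3:9}  ⟨branch taken⟩
[6] slt  r3, r3, r1  →  {r0:0, r1:16, r2:7, r3:1}
[7] xor  r3, r3, r3  →  {r0:0, r1:16, r2:7, r3:0}
[8] addi  r2, r3, 8  →  {r0:0, r1:16, r2:8, r3:0}
[9] sub  r2, r0, r2  →  {r0:0, r1:16, r2:65528, r3:0}

r0=0 r1=16 r2=65528 r3=0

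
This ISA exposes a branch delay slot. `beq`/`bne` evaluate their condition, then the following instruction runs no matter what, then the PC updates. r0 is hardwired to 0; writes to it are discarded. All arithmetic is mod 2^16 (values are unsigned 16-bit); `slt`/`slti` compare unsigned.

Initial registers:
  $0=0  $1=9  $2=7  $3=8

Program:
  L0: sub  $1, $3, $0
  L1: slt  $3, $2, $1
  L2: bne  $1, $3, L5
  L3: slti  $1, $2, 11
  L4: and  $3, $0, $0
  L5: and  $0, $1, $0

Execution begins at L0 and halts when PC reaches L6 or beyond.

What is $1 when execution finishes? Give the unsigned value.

#0 sub  $1, $3, $0 ; 0/8/7/8
#1 slt  $3, $2, $1 ; 0/8/7/1
#2 bne  $1, $3, L5 ; 0/8/7/1 ; →target
#3 slti  $1, $2, 11 ; 0/1/7/1
#5 and  $0, $1, $0 ; 0/1/7/1

1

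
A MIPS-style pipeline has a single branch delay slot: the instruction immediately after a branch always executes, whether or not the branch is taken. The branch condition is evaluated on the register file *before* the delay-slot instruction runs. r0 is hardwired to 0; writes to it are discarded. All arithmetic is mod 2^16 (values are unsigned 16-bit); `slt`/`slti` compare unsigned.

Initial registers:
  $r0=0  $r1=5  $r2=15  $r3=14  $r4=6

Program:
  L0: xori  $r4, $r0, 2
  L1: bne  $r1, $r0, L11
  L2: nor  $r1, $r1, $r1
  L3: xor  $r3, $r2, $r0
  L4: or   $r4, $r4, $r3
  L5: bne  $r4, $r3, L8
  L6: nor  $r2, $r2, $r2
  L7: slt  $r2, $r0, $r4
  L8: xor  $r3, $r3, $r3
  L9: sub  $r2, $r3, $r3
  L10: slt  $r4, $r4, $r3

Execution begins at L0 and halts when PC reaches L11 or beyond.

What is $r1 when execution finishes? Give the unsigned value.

65530

PC=0  xori  $r4, $r0, 2      | $r0=0 $r1=5 $r2=15 $r3=14 $r4=2
PC=1  bne  $r1, $r0, L11     | $r0=0 $r1=5 $r2=15 $r3=14 $r4=2  [TAKEN]
PC=2  nor  $r1, $r1, $r1     | $r0=0 $r1=65530 $r2=15 $r3=14 $r4=2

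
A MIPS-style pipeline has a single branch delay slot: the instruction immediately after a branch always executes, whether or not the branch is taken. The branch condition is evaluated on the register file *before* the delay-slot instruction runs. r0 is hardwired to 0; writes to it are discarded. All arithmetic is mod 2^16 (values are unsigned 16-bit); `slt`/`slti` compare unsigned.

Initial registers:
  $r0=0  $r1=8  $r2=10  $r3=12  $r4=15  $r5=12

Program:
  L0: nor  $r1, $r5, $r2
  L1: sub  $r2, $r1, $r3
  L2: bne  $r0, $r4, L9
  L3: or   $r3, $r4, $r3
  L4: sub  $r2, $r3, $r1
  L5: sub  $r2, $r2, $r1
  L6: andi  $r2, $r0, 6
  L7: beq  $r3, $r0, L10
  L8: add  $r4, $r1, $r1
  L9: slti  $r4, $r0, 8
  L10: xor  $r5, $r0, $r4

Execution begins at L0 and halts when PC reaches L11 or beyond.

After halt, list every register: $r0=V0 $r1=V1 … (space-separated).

$r0=0 $r1=65521 $r2=65509 $r3=15 $r4=1 $r5=1

#0 nor  $r1, $r5, $r2 ; 0/65521/10/12/15/12
#1 sub  $r2, $r1, $r3 ; 0/65521/65509/12/15/12
#2 bne  $r0, $r4, L9 ; 0/65521/65509/12/15/12 ; →target
#3 or   $r3, $r4, $r3 ; 0/65521/65509/15/15/12
#9 slti  $r4, $r0, 8 ; 0/65521/65509/15/1/12
#10 xor  $r5, $r0, $r4 ; 0/65521/65509/15/1/1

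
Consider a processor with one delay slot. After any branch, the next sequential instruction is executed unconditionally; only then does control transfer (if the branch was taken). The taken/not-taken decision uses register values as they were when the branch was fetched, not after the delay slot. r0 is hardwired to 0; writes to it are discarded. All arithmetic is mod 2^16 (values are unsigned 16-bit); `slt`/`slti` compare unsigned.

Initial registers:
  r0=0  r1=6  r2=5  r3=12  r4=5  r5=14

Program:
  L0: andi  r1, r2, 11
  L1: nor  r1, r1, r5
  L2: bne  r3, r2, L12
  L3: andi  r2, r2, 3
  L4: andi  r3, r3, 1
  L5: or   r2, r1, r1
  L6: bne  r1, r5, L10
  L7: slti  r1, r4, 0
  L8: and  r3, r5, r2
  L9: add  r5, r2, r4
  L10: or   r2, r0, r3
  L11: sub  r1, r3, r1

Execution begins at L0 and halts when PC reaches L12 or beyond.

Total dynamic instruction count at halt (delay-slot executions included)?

4

  step pc=0: andi  r1, r2, 11  regs=(0,1,5,12,5,14)
  step pc=1: nor  r1, r1, r5  regs=(0,65520,5,12,5,14)
  step pc=2: bne  r3, r2, L12  cond=T  regs=(0,65520,5,12,5,14)
  step pc=3: andi  r2, r2, 3  regs=(0,65520,1,12,5,14)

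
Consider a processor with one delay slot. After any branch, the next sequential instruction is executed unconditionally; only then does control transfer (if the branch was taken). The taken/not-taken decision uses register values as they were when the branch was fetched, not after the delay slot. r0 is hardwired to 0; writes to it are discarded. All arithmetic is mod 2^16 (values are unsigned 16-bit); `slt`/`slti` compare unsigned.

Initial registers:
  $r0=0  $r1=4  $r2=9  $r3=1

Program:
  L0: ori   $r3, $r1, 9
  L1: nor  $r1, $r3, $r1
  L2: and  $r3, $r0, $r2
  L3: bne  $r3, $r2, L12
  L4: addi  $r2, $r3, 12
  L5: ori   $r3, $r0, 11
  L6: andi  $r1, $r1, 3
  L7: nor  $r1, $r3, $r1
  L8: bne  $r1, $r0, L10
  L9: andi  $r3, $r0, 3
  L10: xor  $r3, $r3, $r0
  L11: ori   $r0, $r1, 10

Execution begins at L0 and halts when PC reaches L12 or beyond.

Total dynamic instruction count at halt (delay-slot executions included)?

5

#0 ori   $r3, $r1, 9 ; 0/4/9/13
#1 nor  $r1, $r3, $r1 ; 0/65522/9/13
#2 and  $r3, $r0, $r2 ; 0/65522/9/0
#3 bne  $r3, $r2, L12 ; 0/65522/9/0 ; →target
#4 addi  $r2, $r3, 12 ; 0/65522/12/0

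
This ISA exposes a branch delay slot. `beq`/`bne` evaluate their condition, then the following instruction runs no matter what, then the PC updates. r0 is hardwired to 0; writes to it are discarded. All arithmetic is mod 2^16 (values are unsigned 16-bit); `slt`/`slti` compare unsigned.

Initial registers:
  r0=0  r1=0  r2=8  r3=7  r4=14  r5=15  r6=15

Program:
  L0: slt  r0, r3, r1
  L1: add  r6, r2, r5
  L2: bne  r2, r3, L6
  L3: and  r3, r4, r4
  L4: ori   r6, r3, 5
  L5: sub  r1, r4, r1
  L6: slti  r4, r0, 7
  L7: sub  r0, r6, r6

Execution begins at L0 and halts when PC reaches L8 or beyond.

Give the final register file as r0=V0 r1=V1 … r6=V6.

[0] slt  r0, r3, r1  →  {r0:0, r1:0, r2:8, r3:7, r4:14, r5:15, r6:15}
[1] add  r6, r2, r5  →  {r0:0, r1:0, r2:8, r3:7, r4:14, r5:15, r6:23}
[2] bne  r2, r3, L6  →  {r0:0, r1:0, r2:8, r3:7, r4:14, r5:15, r6:23}  ⟨branch taken⟩
[3] and  r3, r4, r4  →  {r0:0, r1:0, r2:8, r3:14, r4:14, r5:15, r6:23}
[6] slti  r4, r0, 7  →  {r0:0, r1:0, r2:8, r3:14, r4:1, r5:15, r6:23}
[7] sub  r0, r6, r6  →  {r0:0, r1:0, r2:8, r3:14, r4:1, r5:15, r6:23}

r0=0 r1=0 r2=8 r3=14 r4=1 r5=15 r6=23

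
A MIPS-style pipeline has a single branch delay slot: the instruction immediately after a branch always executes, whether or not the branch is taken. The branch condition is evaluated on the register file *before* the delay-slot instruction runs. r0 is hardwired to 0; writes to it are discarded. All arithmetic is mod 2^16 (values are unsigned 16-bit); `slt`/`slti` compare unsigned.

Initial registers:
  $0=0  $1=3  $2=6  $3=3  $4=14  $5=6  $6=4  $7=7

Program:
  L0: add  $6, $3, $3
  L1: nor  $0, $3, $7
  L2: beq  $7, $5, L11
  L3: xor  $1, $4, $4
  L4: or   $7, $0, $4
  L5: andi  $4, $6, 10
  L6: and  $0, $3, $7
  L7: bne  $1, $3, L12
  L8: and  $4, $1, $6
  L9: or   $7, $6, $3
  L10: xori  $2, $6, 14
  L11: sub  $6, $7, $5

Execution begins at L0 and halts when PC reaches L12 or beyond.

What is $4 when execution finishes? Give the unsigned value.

  step pc=0: add  $6, $3, $3  regs=(0,3,6,3,14,6,6,7)
  step pc=1: nor  $0, $3, $7  regs=(0,3,6,3,14,6,6,7)
  step pc=2: beq  $7, $5, L11  cond=F  regs=(0,3,6,3,14,6,6,7)
  step pc=3: xor  $1, $4, $4  regs=(0,0,6,3,14,6,6,7)
  step pc=4: or   $7, $0, $4  regs=(0,0,6,3,14,6,6,14)
  step pc=5: andi  $4, $6, 10  regs=(0,0,6,3,2,6,6,14)
  step pc=6: and  $0, $3, $7  regs=(0,0,6,3,2,6,6,14)
  step pc=7: bne  $1, $3, L12  cond=T  regs=(0,0,6,3,2,6,6,14)
  step pc=8: and  $4, $1, $6  regs=(0,0,6,3,0,6,6,14)

0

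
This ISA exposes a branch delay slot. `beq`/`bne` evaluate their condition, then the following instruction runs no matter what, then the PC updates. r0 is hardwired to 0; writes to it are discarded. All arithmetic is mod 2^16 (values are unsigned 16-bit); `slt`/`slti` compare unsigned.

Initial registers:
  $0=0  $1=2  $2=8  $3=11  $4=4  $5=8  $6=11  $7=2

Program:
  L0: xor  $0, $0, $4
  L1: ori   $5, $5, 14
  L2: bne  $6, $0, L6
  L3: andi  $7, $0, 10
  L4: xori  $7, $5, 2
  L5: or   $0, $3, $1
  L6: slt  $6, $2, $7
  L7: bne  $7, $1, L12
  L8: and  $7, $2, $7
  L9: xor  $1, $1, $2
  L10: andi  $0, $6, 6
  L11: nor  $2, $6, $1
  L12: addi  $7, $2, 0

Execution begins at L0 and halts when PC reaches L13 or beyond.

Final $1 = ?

PC=0  xor  $0, $0, $4        | $0=0 $1=2 $2=8 $3=11 $4=4 $5=8 $6=11 $7=2
PC=1  ori   $5, $5, 14       | $0=0 $1=2 $2=8 $3=11 $4=4 $5=14 $6=11 $7=2
PC=2  bne  $6, $0, L6        | $0=0 $1=2 $2=8 $3=11 $4=4 $5=14 $6=11 $7=2  [TAKEN]
PC=3  andi  $7, $0, 10       | $0=0 $1=2 $2=8 $3=11 $4=4 $5=14 $6=11 $7=0
PC=6  slt  $6, $2, $7        | $0=0 $1=2 $2=8 $3=11 $4=4 $5=14 $6=0 $7=0
PC=7  bne  $7, $1, L12       | $0=0 $1=2 $2=8 $3=11 $4=4 $5=14 $6=0 $7=0  [TAKEN]
PC=8  and  $7, $2, $7        | $0=0 $1=2 $2=8 $3=11 $4=4 $5=14 $6=0 $7=0
PC=12 addi  $7, $2, 0        | $0=0 $1=2 $2=8 $3=11 $4=4 $5=14 $6=0 $7=8

2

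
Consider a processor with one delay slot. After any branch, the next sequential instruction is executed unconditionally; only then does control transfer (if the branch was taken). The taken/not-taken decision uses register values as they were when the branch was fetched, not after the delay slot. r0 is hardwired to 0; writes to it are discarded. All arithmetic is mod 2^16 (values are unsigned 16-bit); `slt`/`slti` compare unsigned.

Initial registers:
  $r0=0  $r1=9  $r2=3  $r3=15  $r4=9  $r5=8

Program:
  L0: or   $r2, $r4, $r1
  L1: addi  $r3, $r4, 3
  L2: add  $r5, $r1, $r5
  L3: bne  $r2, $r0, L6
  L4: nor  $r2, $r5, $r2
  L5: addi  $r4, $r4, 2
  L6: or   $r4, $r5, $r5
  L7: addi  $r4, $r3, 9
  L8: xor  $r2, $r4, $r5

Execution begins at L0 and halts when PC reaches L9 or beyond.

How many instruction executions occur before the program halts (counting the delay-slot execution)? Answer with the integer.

[0] or   $r2, $r4, $r1  →  {$r0:0, $r1:9, $r2:9, $r3:15, $r4:9, $r5:8}
[1] addi  $r3, $r4, 3  →  {$r0:0, $r1:9, $r2:9, $r3:12, $r4:9, $r5:8}
[2] add  $r5, $r1, $r5  →  {$r0:0, $r1:9, $r2:9, $r3:12, $r4:9, $r5:17}
[3] bne  $r2, $r0, L6  →  {$r0:0, $r1:9, $r2:9, $r3:12, $r4:9, $r5:17}  ⟨branch taken⟩
[4] nor  $r2, $r5, $r2  →  {$r0:0, $r1:9, $r2:65510, $r3:12, $r4:9, $r5:17}
[6] or   $r4, $r5, $r5  →  {$r0:0, $r1:9, $r2:65510, $r3:12, $r4:17, $r5:17}
[7] addi  $r4, $r3, 9  →  {$r0:0, $r1:9, $r2:65510, $r3:12, $r4:21, $r5:17}
[8] xor  $r2, $r4, $r5  →  {$r0:0, $r1:9, $r2:4, $r3:12, $r4:21, $r5:17}

8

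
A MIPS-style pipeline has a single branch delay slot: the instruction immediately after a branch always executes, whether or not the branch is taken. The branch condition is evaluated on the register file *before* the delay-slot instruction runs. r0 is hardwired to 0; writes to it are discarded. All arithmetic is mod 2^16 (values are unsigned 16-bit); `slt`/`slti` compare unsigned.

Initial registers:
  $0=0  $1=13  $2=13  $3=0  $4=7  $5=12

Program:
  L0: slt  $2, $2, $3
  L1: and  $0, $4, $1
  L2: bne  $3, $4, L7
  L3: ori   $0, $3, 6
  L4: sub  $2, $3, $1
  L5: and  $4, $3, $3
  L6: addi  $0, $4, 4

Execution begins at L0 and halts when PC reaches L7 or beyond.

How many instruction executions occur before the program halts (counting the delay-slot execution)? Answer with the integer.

#0 slt  $2, $2, $3 ; 0/13/0/0/7/12
#1 and  $0, $4, $1 ; 0/13/0/0/7/12
#2 bne  $3, $4, L7 ; 0/13/0/0/7/12 ; →target
#3 ori   $0, $3, 6 ; 0/13/0/0/7/12

4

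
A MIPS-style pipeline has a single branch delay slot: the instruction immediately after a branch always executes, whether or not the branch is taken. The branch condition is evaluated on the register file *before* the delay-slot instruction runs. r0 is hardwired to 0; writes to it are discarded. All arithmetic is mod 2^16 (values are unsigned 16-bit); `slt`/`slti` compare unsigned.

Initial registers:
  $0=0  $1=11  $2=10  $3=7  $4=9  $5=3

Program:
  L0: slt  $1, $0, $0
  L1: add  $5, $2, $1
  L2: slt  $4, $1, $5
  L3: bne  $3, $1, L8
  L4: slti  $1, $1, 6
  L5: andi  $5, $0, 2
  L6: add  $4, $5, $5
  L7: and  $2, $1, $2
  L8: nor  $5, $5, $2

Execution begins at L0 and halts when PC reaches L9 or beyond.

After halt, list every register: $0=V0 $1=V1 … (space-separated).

#0 slt  $1, $0, $0 ; 0/0/10/7/9/3
#1 add  $5, $2, $1 ; 0/0/10/7/9/10
#2 slt  $4, $1, $5 ; 0/0/10/7/1/10
#3 bne  $3, $1, L8 ; 0/0/10/7/1/10 ; →target
#4 slti  $1, $1, 6 ; 0/1/10/7/1/10
#8 nor  $5, $5, $2 ; 0/1/10/7/1/65525

$0=0 $1=1 $2=10 $3=7 $4=1 $5=65525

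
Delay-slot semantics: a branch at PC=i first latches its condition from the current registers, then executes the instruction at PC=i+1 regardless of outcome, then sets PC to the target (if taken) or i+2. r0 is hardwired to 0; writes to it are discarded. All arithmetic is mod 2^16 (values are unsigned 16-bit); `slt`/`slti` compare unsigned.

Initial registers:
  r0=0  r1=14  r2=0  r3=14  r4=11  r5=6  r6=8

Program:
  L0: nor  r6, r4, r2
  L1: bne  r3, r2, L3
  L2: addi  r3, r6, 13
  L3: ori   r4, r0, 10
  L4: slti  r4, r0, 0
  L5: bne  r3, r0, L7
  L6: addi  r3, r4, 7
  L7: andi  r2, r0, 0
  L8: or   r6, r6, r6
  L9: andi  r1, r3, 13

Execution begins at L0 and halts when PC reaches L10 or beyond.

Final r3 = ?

[0] nor  r6, r4, r2  →  {r0:0, r1:14, r2:0, r3:14, r4:11, r5:6, r6:65524}
[1] bne  r3, r2, L3  →  {r0:0, r1:14, r2:0, r3:14, r4:11, r5:6, r6:65524}  ⟨branch taken⟩
[2] addi  r3, r6, 13  →  {r0:0, r1:14, r2:0, r3:1, r4:11, r5:6, r6:65524}
[3] ori   r4, r0, 10  →  {r0:0, r1:14, r2:0, r3:1, r4:10, r5:6, r6:65524}
[4] slti  r4, r0, 0  →  {r0:0, r1:14, r2:0, r3:1, r4:0, r5:6, r6:65524}
[5] bne  r3, r0, L7  →  {r0:0, r1:14, r2:0, r3:1, r4:0, r5:6, r6:65524}  ⟨branch taken⟩
[6] addi  r3, r4, 7  →  {r0:0, r1:14, r2:0, r3:7, r4:0, r5:6, r6:65524}
[7] andi  r2, r0, 0  →  {r0:0, r1:14, r2:0, r3:7, r4:0, r5:6, r6:65524}
[8] or   r6, r6, r6  →  {r0:0, r1:14, r2:0, r3:7, r4:0, r5:6, r6:65524}
[9] andi  r1, r3, 13  →  {r0:0, r1:5, r2:0, r3:7, r4:0, r5:6, r6:65524}

7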